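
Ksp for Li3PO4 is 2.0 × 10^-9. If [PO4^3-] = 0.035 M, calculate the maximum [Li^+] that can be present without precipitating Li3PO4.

[Li^+] ≈ 3.9 × 10^-3 M

Li3PO4(s) ⇌ 3 Li^+ + PO4^3-
Ksp = [Li^+]^3[PO4^3-]
Precipitation begins when Q = Ksp. With [PO4^3-] = 0.035 M:
2.0 × 10^-9 = (0.035) × [Li^+]^3
[Li^+] = (2.0 × 10^-9 / 3.5 × 10^-2)^(1/3) = 3.9 × 10^-3 M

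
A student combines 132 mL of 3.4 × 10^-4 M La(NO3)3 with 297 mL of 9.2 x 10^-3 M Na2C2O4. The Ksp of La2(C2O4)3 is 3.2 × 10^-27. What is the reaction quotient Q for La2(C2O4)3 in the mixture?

Q ≈ 2.8 x 10^-15

Total volume = 132 + 297 = 429 mL.
[La^3+] = 3.4 x 10^-4 × (132/429) = 1.05 × 10^-4 M
[C2O4^2-] = 9.2 × 10^-3 × (297/429) = 6.37 × 10^-3 M
La2(C2O4)3(s) <=> 2 La^3+ + 3 C2O4^2-, so Q = [La^3+]^2[C2O4^2-]^3
Q = (1.05 × 10^-4)^2(6.37 x 10^-3)^3 = 2.8 × 10^-15
Q > Ksp, so La2(C2O4)3 will precipitate.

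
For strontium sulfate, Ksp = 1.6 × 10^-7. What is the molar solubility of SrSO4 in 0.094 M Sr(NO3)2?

SrSO4(s) <=> Sr^2+(aq) + SO4^2-(aq)
Ksp = [Sr^2+][SO4^2-]
If s mol/L dissolves here, [Sr^2+] = 0.094 + s ≈ 0.094, [SO4^2-] = s (Ksp is small, so little additional dissolves).
Ksp ≈ 0.094 × s
s = 1.7 × 10^-6 M
Check: s = 1.7 × 10^-6 ≪ 0.094, so the approximation is valid.

s = 1.7e-6 M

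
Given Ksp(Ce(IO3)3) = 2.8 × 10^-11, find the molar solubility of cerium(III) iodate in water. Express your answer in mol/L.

Ce(IO3)3(s) ⇌ Ce^3+(aq) + 3 IO3^-(aq)
Ksp = [Ce^3+][IO3^-]^3
Let s = molar solubility. Then [Ce^3+] = s and [IO3^-] = 3s.
Substituting: Ksp = s(3s)^3 = 27s^4
Solving, s = (2.8 × 10^-11/27)^(1/4) = 1.0 × 10^-3 M

s ≈ 1.0 × 10^-3 M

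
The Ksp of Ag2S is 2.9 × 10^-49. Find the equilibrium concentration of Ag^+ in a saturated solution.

Ag2S(s) <=> 2 Ag^+(aq) + S^2-(aq)
Ksp = [Ag^+]^2[S^2-]
If s mol/L of Ag2S dissolves, [Ag^+] = 2s and [S^2-] = s.
So Ksp = (2s)^2 × s = 4s^3
s^3 = 2.9 × 10^-49 / 4, so s = 4.17 × 10^-17 M
[Ag^+] = 2s = 8.3 × 10^-17 M

[Ag^+] = 8.3 x 10^-17 M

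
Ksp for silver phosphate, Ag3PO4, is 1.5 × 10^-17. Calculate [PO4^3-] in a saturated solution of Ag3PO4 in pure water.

Ag3PO4(s) ⇌ 3 Ag^+ + PO4^3-
Ksp = [Ag^+]^3[PO4^3-]
With molar solubility s: [Ag^+] = 3s, [PO4^3-] = s.
Ksp = (3s)^3s = 27s^4
s^4 = 1.5 × 10^-17 / 27, so s = 2.73 x 10^-5 M
[PO4^3-] = s = 2.7 × 10^-5 M

2.7e-5 M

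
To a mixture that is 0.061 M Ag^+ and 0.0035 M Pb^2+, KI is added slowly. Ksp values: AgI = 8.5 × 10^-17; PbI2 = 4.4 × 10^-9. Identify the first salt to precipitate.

AgI

Precipitation of each salt starts when its ion product equals its Ksp.
For AgI: 8.5 × 10^-17 = 0.061 × [I^-]  ⇒  [I^-] = 1.4 × 10^-15 M.
For PbI2: 4.4 × 10^-9 = 0.0035 × [I^-]^2  ⇒  [I^-] = 1.1 × 10^-3 M.
The salt with the lower threshold [I^-] precipitates first: AgI.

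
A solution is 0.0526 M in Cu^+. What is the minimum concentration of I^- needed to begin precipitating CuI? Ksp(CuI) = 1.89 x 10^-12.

CuI(s) <=> Cu^+ + I^-
Ksp = [Cu^+][I^-]
Precipitation begins when Q = Ksp. With [Cu^+] = 0.0526 M:
1.89 x 10^-12 = (0.0526) × [I^-]
[I^-] = (1.89 x 10^-12 / 5.26 × 10^-2) = 3.59 × 10^-11 M

[I^-] = 3.59e-11 M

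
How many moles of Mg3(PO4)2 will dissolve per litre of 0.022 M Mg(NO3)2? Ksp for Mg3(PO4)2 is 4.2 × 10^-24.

Mg3(PO4)2(s) ⇌ 3 Mg^2+ + 2 PO4^3-
Ksp = [Mg^2+]^3[PO4^3-]^2
Let s be the molar solubility in this solution. [Mg^2+] = 0.022 + 3s ≈ 0.022, [PO4^3-] = 2s (since Mg^2+ from Mg(NO3)2 dominates).
Ksp ≈ (0.022)^3 × (2s)^2
s = 3.1 × 10^-10 M
Check: 3s = 9.4 x 10^-10 ≪ 0.022, so the approximation is valid.

s ≈ 3.1 × 10^-10 M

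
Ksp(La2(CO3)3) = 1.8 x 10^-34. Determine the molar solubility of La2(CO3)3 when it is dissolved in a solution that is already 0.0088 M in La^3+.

La2(CO3)3(s) <=> 2 La^3+ + 3 CO3^2-
Ksp = [La^3+]^2[CO3^2-]^3
Let s = moles of La2(CO3)3 that dissolve per litre. [La^3+] = 0.0088 + 2s ≈ 0.0088, [CO3^2-] = 3s (common-ion effect: La^3+ is already 0.0088 M).
Ksp ≈ (0.0088)^2 × (3s)^3
s = 4.4 × 10^-11 M
Check: 2s = 8.8 × 10^-11 ≪ 0.0088, so the approximation is valid.

s ≈ 4.4e-11 M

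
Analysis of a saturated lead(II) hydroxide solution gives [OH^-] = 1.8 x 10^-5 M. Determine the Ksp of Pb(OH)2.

Pb(OH)2(s) ⇌ Pb^2+(aq) + 2 OH^-(aq)
Stoichiometry gives [Pb^2+] = (1/2)[OH^-] = 9.00 × 10^-6 M.
Ksp = [Pb^2+][OH^-]^2
Ksp = 9.00 x 10^-6 × (1.8 x 10^-5)^2 = 2.9 × 10^-15

Ksp = 2.9 × 10^-15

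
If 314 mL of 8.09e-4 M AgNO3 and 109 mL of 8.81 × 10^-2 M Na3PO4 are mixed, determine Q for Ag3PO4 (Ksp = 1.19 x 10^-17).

Q ≈ 4.92 × 10^-12

Total volume = 314 + 109 = 423 mL.
[Ag^+] = 8.09 × 10^-4 × (314/423) = 6.005 x 10^-4 M
[PO4^3-] = 8.81 × 10^-2 × (109/423) = 2.270 x 10^-2 M
Ag3PO4(s) ⇌ 3 Ag^+ + PO4^3-, so Q = [Ag^+]^3[PO4^3-]
Q = (6.005 × 10^-4)^3(2.270 x 10^-2) = 4.92 × 10^-12
Q > Ksp, so Ag3PO4 will precipitate.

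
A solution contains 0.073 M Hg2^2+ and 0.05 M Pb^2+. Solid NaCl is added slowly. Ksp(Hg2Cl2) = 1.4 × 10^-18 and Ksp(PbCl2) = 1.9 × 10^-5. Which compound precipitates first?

Each salt begins to precipitate when Q = Ksp, i.e. when [Cl^-] reaches its threshold.
For Hg2Cl2: 1.4 × 10^-18 = 0.073 × [Cl^-]^2  ⇒  [Cl^-] = 4.4 × 10^-9 M.
For PbCl2: 1.9 × 10^-5 = 0.05 × [Cl^-]^2  ⇒  [Cl^-] = 1.9 × 10^-2 M.
The salt with the lower threshold [Cl^-] precipitates first: Hg2Cl2.

Hg2Cl2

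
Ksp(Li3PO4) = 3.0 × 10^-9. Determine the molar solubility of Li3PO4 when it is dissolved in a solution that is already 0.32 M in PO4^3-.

s ≈ 7.0 × 10^-4 M

Li3PO4(s) ⇌ 3 Li^+ + PO4^3-
Ksp = [Li^+]^3[PO4^3-]
If s mol/L dissolves here, [Li^+] = 3s, [PO4^3-] = 0.32 + s ≈ 0.32 (since the PO4^3- already present dominates).
Ksp ≈ (3s)^3 × 0.32
s = 7.0 x 10^-4 M
Check: s = 7.0 x 10^-4 ≪ 0.32, so the approximation is valid.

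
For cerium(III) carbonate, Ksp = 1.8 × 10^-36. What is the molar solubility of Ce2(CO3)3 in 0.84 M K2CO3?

s = 8.7e-19 M

Ce2(CO3)3(s) <=> 2 Ce^3+ + 3 CO3^2-
Ksp = [Ce^3+]^2[CO3^2-]^3
If s mol/L dissolves here, [Ce^3+] = 2s, [CO3^2-] = 0.84 + 3s ≈ 0.84 (common-ion effect: CO3^2- is already 0.84 M).
Ksp ≈ (2s)^2 × (0.84)^3
s = 8.7 × 10^-19 M
Check: 3s = 2.6 × 10^-18 ≪ 0.84, so the approximation is valid.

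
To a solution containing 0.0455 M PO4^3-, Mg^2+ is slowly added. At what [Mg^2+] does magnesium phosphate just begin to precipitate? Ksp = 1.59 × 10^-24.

Mg3(PO4)2(s) ⇌ 3 Mg^2+(aq) + 2 PO4^3-(aq)
Ksp = [Mg^2+]^3[PO4^3-]^2
Precipitation begins when Q = Ksp. With [PO4^3-] = 0.0455 M:
1.59 × 10^-24 = (0.0455)^2 × [Mg^2+]^3
[Mg^2+] = (1.59 × 10^-24 / 2.070 x 10^-3)^(1/3) = 9.16 x 10^-8 M

[Mg^2+] ≈ 9.16 × 10^-8 M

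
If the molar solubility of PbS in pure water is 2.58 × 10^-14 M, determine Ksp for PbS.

6.66 × 10^-28

PbS(s) <=> Pb^2+ + S^2-
Let s = molar solubility. Then [Pb^2+] = s and [S^2-] = s.
Ksp = [Pb^2+][S^2-]
Ksp = s × s = s^2
Ksp = (2.58 × 10^-14)^2 = 6.66 × 10^-28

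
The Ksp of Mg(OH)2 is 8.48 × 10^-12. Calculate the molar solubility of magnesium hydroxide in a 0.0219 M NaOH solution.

1.77 × 10^-8 M

Mg(OH)2(s) ⇌ Mg^2+(aq) + 2 OH^-(aq)
Ksp = [Mg^2+][OH^-]^2
If s mol/L dissolves here, [Mg^2+] = s, [OH^-] = 0.0219 + 2s ≈ 0.0219 (common-ion effect: OH^- is already 0.0219 M).
Ksp ≈ s × (0.0219)^2
s = 1.77 × 10^-8 M
Check: 2s = 3.5 × 10^-8 ≪ 0.0219, so the approximation is valid.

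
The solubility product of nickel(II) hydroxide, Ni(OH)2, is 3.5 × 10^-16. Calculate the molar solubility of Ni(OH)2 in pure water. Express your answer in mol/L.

Ni(OH)2(s) <=> Ni^2+ + 2 OH^-
Ksp = [Ni^2+][OH^-]^2
With molar solubility s: [Ni^2+] = s, [OH^-] = 2s.
So Ksp = s × (2s)^2 = 4s^3
s = (3.5 × 10^-16 / 4)^(1/3) = 4.4 × 10^-6 M

s = 4.4e-6 M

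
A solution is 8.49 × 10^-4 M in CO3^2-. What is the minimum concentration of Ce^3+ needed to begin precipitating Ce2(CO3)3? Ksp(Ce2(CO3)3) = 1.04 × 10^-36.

Ce2(CO3)3(s) ⇌ 2 Ce^3+(aq) + 3 CO3^2-(aq)
Ksp = [Ce^3+]^2[CO3^2-]^3
Precipitation begins when Q = Ksp. With [CO3^2-] = 8.49 × 10^-4 M:
1.04 × 10^-36 = (8.49 × 10^-4)^3 × [Ce^3+]^2
[Ce^3+] = (1.04 × 10^-36 / 6.120 x 10^-10)^(1/2) = 4.12 × 10^-14 M

[Ce^3+] ≈ 4.12 × 10^-14 M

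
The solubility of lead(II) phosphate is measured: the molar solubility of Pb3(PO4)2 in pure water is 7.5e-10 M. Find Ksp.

Pb3(PO4)2(s) <=> 3 Pb^2+ + 2 PO4^3-
For each mole of Pb3(PO4)2 that dissolves: [Pb^2+] = 3s, [PO4^3-] = 2s.
Ksp = [Pb^2+]^3[PO4^3-]^2
So Ksp = (3s)^3 × (2s)^2 = 108s^5
Ksp = 108 × (7.5 × 10^-10)^5 = 2.6 × 10^-44

Ksp ≈ 2.6 x 10^-44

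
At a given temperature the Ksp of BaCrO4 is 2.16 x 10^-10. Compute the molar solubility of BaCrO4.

s ≈ 1.47e-5 M

BaCrO4(s) ⇌ Ba^2+ + CrO4^2-
Ksp = [Ba^2+][CrO4^2-]
Let s = molar solubility. Then [Ba^2+] = s and [CrO4^2-] = s.
Ksp = (s)(s) = s^2
s = (2.16 x 10^-10)^(1/2) = 1.47 x 10^-5 M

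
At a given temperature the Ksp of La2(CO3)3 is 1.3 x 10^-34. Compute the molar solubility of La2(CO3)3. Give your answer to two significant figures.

La2(CO3)3(s) ⇌ 2 La^3+(aq) + 3 CO3^2-(aq)
Ksp = [La^3+]^2[CO3^2-]^3
Let s = molar solubility. Then [La^3+] = 2s and [CO3^2-] = 3s.
Substituting: Ksp = (2s)^2(3s)^3 = 108s^5
s = (1.3 x 10^-34 / 108)^(1/5) = 6.5 × 10^-8 M

s ≈ 6.5 x 10^-8 M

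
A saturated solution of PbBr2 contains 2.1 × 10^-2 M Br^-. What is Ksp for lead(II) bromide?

Ksp ≈ 4.6e-6

PbBr2(s) <=> Pb^2+ + 2 Br^-
Stoichiometry gives [Pb^2+] = (1/2)[Br^-] = 1.05 x 10^-2 M.
Ksp = [Pb^2+][Br^-]^2
Ksp = 1.05 × 10^-2 × (2.1 × 10^-2)^2 = 4.6 × 10^-6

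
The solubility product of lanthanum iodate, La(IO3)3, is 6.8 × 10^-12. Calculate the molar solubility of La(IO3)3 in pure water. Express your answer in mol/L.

s ≈ 7.1e-4 M

La(IO3)3(s) ⇌ La^3+ + 3 IO3^-
Ksp = [La^3+][IO3^-]^3
For each mole of La(IO3)3 that dissolves: [La^3+] = s, [IO3^-] = 3s.
So Ksp = s × (3s)^3 = 27s^4
s^4 = 6.8 × 10^-12 / 27, so s = 7.1 × 10^-4 M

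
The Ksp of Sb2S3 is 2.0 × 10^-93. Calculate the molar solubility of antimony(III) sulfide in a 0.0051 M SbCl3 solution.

Sb2S3(s) ⇌ 2 Sb^3+(aq) + 3 S^2-(aq)
Ksp = [Sb^3+]^2[S^2-]^3
If s mol/L dissolves here, [Sb^3+] = 0.0051 + 2s ≈ 0.0051, [S^2-] = 3s (common-ion effect: Sb^3+ is already 0.0051 M).
Ksp ≈ (0.0051)^2 × (3s)^3
s = 1.4 x 10^-30 M
Check: 2s = 2.8 × 10^-30 ≪ 0.0051, so the approximation is valid.

s ≈ 1.4 × 10^-30 M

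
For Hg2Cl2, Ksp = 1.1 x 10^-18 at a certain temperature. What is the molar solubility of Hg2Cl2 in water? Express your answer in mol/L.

Hg2Cl2(s) ⇌ Hg2^2+(aq) + 2 Cl^-(aq)
Ksp = [Hg2^2+][Cl^-]^2
Let s = molar solubility. Then [Hg2^2+] = s and [Cl^-] = 2s.
Substituting: Ksp = s(2s)^2 = 4s^3
s = (1.1 x 10^-18 / 4)^(1/3) = 6.5 × 10^-7 M

s = 6.5e-7 M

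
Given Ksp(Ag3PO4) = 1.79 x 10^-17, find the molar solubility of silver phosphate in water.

s = 2.85 x 10^-5 M

Ag3PO4(s) ⇌ 3 Ag^+ + PO4^3-
Ksp = [Ag^+]^3[PO4^3-]
With molar solubility s: [Ag^+] = 3s, [PO4^3-] = s.
Ksp = (3s)^3s = 27s^4
s = (1.79 x 10^-17 / 27)^(1/4) = 2.85 × 10^-5 M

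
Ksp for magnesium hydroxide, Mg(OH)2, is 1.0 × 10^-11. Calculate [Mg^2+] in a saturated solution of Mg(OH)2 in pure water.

Mg(OH)2(s) <=> Mg^2+(aq) + 2 OH^-(aq)
Ksp = [Mg^2+][OH^-]^2
Let s = molar solubility. Then [Mg^2+] = s and [OH^-] = 2s.
Substituting: Ksp = s(2s)^2 = 4s^3
s^3 = 1.0 × 10^-11 / 4, so s = 1.36 x 10^-4 M
[Mg^2+] = s = 1.4 x 10^-4 M

[Mg^2+] ≈ 1.4 × 10^-4 M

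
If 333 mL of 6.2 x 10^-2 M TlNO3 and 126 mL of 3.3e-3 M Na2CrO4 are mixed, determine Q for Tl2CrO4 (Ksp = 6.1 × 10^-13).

1.8 × 10^-6

Total volume = 333 + 126 = 459 mL.
[Tl^+] = 6.2 x 10^-2 × (333/459) = 4.50 x 10^-2 M
[CrO4^2-] = 3.3 × 10^-3 × (126/459) = 9.06 × 10^-4 M
Tl2CrO4(s) ⇌ 2 Tl^+ + CrO4^2-, so Q = [Tl^+]^2[CrO4^2-]
Q = (4.50 × 10^-2)^2(9.06 × 10^-4) = 1.8 x 10^-6
Q > Ksp, so Tl2CrO4 will precipitate.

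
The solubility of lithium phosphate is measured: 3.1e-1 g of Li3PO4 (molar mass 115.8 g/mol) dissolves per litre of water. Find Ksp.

Ksp ≈ 1.4 × 10^-9

Molar solubility s = (3.1 x 10^-1 g/L) / (115.8 g/mol) = 2.68 x 10^-3 M.
Li3PO4(s) <=> 3 Li^+ + PO4^3-
With molar solubility s: [Li^+] = 3s, [PO4^3-] = s.
Ksp = [Li^+]^3[PO4^3-]
Substituting: Ksp = (3s)^3s = 27s^4
Ksp = 27 × (2.68 × 10^-3)^4 = 1.4 × 10^-9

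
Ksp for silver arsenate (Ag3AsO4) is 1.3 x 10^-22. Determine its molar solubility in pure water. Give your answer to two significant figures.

Ag3AsO4(s) <=> 3 Ag^+ + AsO4^3-
Ksp = [Ag^+]^3[AsO4^3-]
For each mole of Ag3AsO4 that dissolves: [Ag^+] = 3s, [AsO4^3-] = s.
Ksp = (3s)^3s = 27s^4
Solving, s = (1.3 x 10^-22/27)^(1/4) = 1.5 × 10^-6 M

s = 1.5 × 10^-6 M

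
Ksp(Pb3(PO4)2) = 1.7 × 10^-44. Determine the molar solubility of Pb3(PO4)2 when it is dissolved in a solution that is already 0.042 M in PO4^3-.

s ≈ 7.1 x 10^-15 M

Pb3(PO4)2(s) <=> 3 Pb^2+(aq) + 2 PO4^3-(aq)
Ksp = [Pb^2+]^3[PO4^3-]^2
Let s = moles of Pb3(PO4)2 that dissolve per litre. [Pb^2+] = 3s, [PO4^3-] = 0.042 + 2s ≈ 0.042 (common-ion effect: PO4^3- is already 0.042 M).
Ksp ≈ (3s)^3 × (0.042)^2
s = 7.1 × 10^-15 M
Check: 2s = 1.4 x 10^-14 ≪ 0.042, so the approximation is valid.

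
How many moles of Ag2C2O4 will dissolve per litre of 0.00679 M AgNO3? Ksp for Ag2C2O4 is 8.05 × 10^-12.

Ag2C2O4(s) ⇌ 2 Ag^+(aq) + C2O4^2-(aq)
Ksp = [Ag^+]^2[C2O4^2-]
Let s be the molar solubility in this solution. [Ag^+] = 0.00679 + 2s ≈ 0.00679, [C2O4^2-] = s (Ksp is small, so little additional dissolves).
Ksp ≈ (0.00679)^2 × s
s = 1.75 × 10^-7 M
Check: 2s = 3.5 × 10^-7 ≪ 0.00679, so the approximation is valid.

s = 1.75 × 10^-7 M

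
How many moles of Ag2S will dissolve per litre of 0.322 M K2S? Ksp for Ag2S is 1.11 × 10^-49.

Ag2S(s) ⇌ 2 Ag^+ + S^2-
Ksp = [Ag^+]^2[S^2-]
If s mol/L dissolves here, [Ag^+] = 2s, [S^2-] = 0.322 + s ≈ 0.322 (common-ion effect: S^2- is already 0.322 M).
Ksp ≈ (2s)^2 × 0.322
s = 2.94 × 10^-25 M
Check: s = 2.9 × 10^-25 ≪ 0.322, so the approximation is valid.

2.94 × 10^-25 M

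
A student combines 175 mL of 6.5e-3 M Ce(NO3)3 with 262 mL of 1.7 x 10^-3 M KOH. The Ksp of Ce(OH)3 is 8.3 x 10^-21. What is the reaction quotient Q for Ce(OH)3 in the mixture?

Total volume = 175 + 262 = 437 mL.
[Ce^3+] = 6.5 × 10^-3 × (175/437) = 2.60 × 10^-3 M
[OH^-] = 1.7 x 10^-3 × (262/437) = 1.02 x 10^-3 M
Ce(OH)3(s) <=> Ce^3+ + 3 OH^-, so Q = [Ce^3+][OH^-]^3
Q = (2.60 × 10^-3)(1.02 × 10^-3)^3 = 2.8 × 10^-12
Q > Ksp, so Ce(OH)3 will precipitate.

2.8e-12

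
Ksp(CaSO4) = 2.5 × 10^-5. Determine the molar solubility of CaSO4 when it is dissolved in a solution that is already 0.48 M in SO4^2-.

5.2 x 10^-5 M

CaSO4(s) ⇌ Ca^2+(aq) + SO4^2-(aq)
Ksp = [Ca^2+][SO4^2-]
Let s be the molar solubility in this solution. [Ca^2+] = s, [SO4^2-] = 0.48 + s ≈ 0.48 (Ksp is small, so little additional dissolves).
Ksp ≈ s × 0.48
s = 5.2 × 10^-5 M
Check: s = 5.2 × 10^-5 ≪ 0.48, so the approximation is valid.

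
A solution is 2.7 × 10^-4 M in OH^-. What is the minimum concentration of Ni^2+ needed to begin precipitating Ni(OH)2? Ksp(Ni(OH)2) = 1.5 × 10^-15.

[Ni^2+] ≈ 2.1 × 10^-8 M

Ni(OH)2(s) <=> Ni^2+ + 2 OH^-
Ksp = [Ni^2+][OH^-]^2
Precipitation begins when Q = Ksp. With [OH^-] = 2.7 × 10^-4 M:
1.5 × 10^-15 = (2.7 × 10^-4)^2 × [Ni^2+]
[Ni^2+] = (1.5 × 10^-15 / 7.29 × 10^-8) = 2.1 x 10^-8 M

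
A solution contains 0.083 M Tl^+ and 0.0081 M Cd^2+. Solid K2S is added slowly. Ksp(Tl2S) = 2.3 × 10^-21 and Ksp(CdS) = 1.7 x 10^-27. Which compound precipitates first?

Precipitation of each salt starts when its ion product equals its Ksp.
For Tl2S: 2.3 × 10^-21 = (0.083)^2 × [S^2-]  ⇒  [S^2-] = 3.3 x 10^-19 M.
For CdS: 1.7 x 10^-27 = 0.0081 × [S^2-]  ⇒  [S^2-] = 2.1 × 10^-25 M.
The salt with the lower threshold [S^2-] precipitates first: CdS.

CdS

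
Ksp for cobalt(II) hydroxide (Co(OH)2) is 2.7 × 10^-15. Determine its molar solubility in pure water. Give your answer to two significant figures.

8.8e-6 M

Co(OH)2(s) ⇌ Co^2+(aq) + 2 OH^-(aq)
Ksp = [Co^2+][OH^-]^2
If s mol/L of Co(OH)2 dissolves, [Co^2+] = s and [OH^-] = 2s.
So Ksp = s × (2s)^2 = 4s^3
Solving, s = (2.7 × 10^-15/4)^(1/3) = 8.8 × 10^-6 M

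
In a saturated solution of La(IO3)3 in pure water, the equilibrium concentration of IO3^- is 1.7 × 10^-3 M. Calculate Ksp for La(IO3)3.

Ksp ≈ 2.8e-12

La(IO3)3(s) ⇌ La^3+ + 3 IO3^-
Stoichiometry gives [La^3+] = (1/3)[IO3^-] = 5.67 × 10^-4 M.
Ksp = [La^3+][IO3^-]^3
Ksp = 5.67 × 10^-4 × (1.7 x 10^-3)^3 = 2.8 x 10^-12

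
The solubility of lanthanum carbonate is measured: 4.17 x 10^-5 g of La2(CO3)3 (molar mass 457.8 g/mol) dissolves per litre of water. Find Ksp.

6.77 × 10^-34

Molar solubility s = (4.17 × 10^-5 g/L) / (457.8 g/mol) = 9.109 × 10^-8 M.
La2(CO3)3(s) ⇌ 2 La^3+ + 3 CO3^2-
For each mole of La2(CO3)3 that dissolves: [La^3+] = 2s, [CO3^2-] = 3s.
Ksp = [La^3+]^2[CO3^2-]^3
Substituting: Ksp = (2s)^2(3s)^3 = 108s^5
With s = 9.109 × 10^-8: Ksp = 6.77 × 10^-34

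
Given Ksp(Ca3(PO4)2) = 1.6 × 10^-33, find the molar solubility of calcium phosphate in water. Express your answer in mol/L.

s = 1.1 × 10^-7 M

Ca3(PO4)2(s) ⇌ 3 Ca^2+ + 2 PO4^3-
Ksp = [Ca^2+]^3[PO4^3-]^2
With molar solubility s: [Ca^2+] = 3s, [PO4^3-] = 2s.
Ksp = (3s)^3(2s)^2 = 108s^5
Solving, s = (1.6 × 10^-33/108)^(1/5) = 1.1 × 10^-7 M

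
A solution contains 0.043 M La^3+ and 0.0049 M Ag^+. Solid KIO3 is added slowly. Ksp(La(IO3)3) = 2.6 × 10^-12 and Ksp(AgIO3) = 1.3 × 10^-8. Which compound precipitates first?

Precipitation of each salt starts when its ion product equals its Ksp.
For La(IO3)3: 2.6 × 10^-12 = 0.043 × [IO3^-]^3  ⇒  [IO3^-] = 3.9 x 10^-4 M.
For AgIO3: 1.3 × 10^-8 = 0.0049 × [IO3^-]  ⇒  [IO3^-] = 2.7 × 10^-6 M.
The salt with the lower threshold [IO3^-] precipitates first: AgIO3.

AgIO3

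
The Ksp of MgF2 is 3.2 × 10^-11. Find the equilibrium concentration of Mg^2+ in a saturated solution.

2.0e-4 M

MgF2(s) <=> Mg^2+(aq) + 2 F^-(aq)
Ksp = [Mg^2+][F^-]^2
Let s = molar solubility. Then [Mg^2+] = s and [F^-] = 2s.
Substituting: Ksp = s(2s)^2 = 4s^3
s^3 = 3.2 × 10^-11 / 4, so s = 2.00 x 10^-4 M
[Mg^2+] = s = 2.0 × 10^-4 M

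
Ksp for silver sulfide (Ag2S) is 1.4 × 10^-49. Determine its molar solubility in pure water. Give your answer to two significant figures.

Ag2S(s) ⇌ 2 Ag^+(aq) + S^2-(aq)
Ksp = [Ag^+]^2[S^2-]
Let s = molar solubility. Then [Ag^+] = 2s and [S^2-] = s.
Ksp = (2s)^2s = 4s^3
Solving, s = (1.4 × 10^-49/4)^(1/3) = 3.3 × 10^-17 M

s ≈ 3.3 × 10^-17 M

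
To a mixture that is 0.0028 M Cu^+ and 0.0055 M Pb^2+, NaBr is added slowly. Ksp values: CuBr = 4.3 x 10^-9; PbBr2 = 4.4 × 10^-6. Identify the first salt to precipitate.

Each salt begins to precipitate when Q = Ksp, i.e. when [Br^-] reaches its threshold.
For CuBr: 4.3 x 10^-9 = 0.0028 × [Br^-]  ⇒  [Br^-] = 1.5 × 10^-6 M.
For PbBr2: 4.4 × 10^-6 = 0.0055 × [Br^-]^2  ⇒  [Br^-] = 2.8 × 10^-2 M.
The salt with the lower threshold [Br^-] precipitates first: CuBr.

CuBr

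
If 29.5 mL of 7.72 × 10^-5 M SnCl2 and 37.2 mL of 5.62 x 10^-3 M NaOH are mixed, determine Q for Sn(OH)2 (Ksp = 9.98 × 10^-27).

Q = 3.35 × 10^-10

Total volume = 29.5 + 37.2 = 66.7 mL.
[Sn^2+] = 7.72 x 10^-5 × (29.5/66.7) = 3.414 × 10^-5 M
[OH^-] = 5.62 x 10^-3 × (37.2/66.7) = 3.134 x 10^-3 M
Sn(OH)2(s) ⇌ Sn^2+(aq) + 2 OH^-(aq), so Q = [Sn^2+][OH^-]^2
Q = (3.414 × 10^-5)(3.134 × 10^-3)^2 = 3.35 × 10^-10
Q > Ksp, so Sn(OH)2 will precipitate.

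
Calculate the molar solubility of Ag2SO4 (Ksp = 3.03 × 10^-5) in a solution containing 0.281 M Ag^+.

Ag2SO4(s) <=> 2 Ag^+ + SO4^2-
Ksp = [Ag^+]^2[SO4^2-]
Let s be the molar solubility in this solution. [Ag^+] = 0.281 + 2s ≈ 0.281, [SO4^2-] = s (Ksp is small, so little additional dissolves).
Ksp ≈ (0.281)^2 × s
s = 3.84 × 10^-4 M
Check: 2s = 7.7 x 10^-4 ≪ 0.281, so the approximation is valid.

3.84 × 10^-4 M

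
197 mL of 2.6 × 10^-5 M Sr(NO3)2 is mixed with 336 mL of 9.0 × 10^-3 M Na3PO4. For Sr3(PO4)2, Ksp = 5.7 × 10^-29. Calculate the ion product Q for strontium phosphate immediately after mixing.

Q ≈ 2.9e-20

Total volume = 197 + 336 = 533 mL.
[Sr^2+] = 2.6 x 10^-5 × (197/533) = 9.61 x 10^-6 M
[PO4^3-] = 9.0 × 10^-3 × (336/533) = 5.67 x 10^-3 M
Sr3(PO4)2(s) <=> 3 Sr^2+(aq) + 2 PO4^3-(aq), so Q = [Sr^2+]^3[PO4^3-]^2
Q = (9.61 × 10^-6)^3(5.67 x 10^-3)^2 = 2.9 × 10^-20
Q > Ksp, so Sr3(PO4)2 will precipitate.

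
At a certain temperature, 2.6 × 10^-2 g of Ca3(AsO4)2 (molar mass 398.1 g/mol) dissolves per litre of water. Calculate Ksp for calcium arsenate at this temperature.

1.3 × 10^-19

Molar solubility s = (2.6 × 10^-2 g/L) / (398.1 g/mol) = 6.53 × 10^-5 M.
Ca3(AsO4)2(s) ⇌ 3 Ca^2+ + 2 AsO4^3-
With molar solubility s: [Ca^2+] = 3s, [AsO4^3-] = 2s.
Ksp = [Ca^2+]^3[AsO4^3-]^2
Substituting: Ksp = (3s)^3(2s)^2 = 108s^5
With s = 6.53 x 10^-5: Ksp = 1.3 × 10^-19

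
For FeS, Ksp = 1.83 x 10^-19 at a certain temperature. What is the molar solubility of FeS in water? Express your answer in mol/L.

s = 4.28e-10 M

FeS(s) ⇌ Fe^2+(aq) + S^2-(aq)
Ksp = [Fe^2+][S^2-]
With molar solubility s: [Fe^2+] = s, [S^2-] = s.
Ksp = (s)(s) = s^2
s = (1.83 x 10^-19)^(1/2) = 4.28 × 10^-10 M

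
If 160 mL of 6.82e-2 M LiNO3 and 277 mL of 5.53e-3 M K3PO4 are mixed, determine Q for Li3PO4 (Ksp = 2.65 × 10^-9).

5.46e-8

Total volume = 160 + 277 = 437 mL.
[Li^+] = 6.82 x 10^-2 × (160/437) = 2.497 × 10^-2 M
[PO4^3-] = 5.53 × 10^-3 × (277/437) = 3.505 × 10^-3 M
Li3PO4(s) <=> 3 Li^+ + PO4^3-, so Q = [Li^+]^3[PO4^3-]
Q = (2.497 × 10^-2)^3(3.505 x 10^-3) = 5.46 × 10^-8
Q > Ksp, so Li3PO4 will precipitate.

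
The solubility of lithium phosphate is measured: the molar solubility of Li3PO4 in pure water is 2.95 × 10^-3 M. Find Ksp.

Li3PO4(s) <=> 3 Li^+(aq) + PO4^3-(aq)
If s mol/L of Li3PO4 dissolves, [Li^+] = 3s and [PO4^3-] = s.
Ksp = [Li^+]^3[PO4^3-]
So Ksp = (3s)^3 × s = 27s^4
Ksp = 27 × (2.95 x 10^-3)^4 = 2.04 × 10^-9

Ksp = 2.04 x 10^-9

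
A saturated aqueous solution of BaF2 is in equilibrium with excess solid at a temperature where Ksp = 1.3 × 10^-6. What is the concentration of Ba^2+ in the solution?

6.9 × 10^-3 M

BaF2(s) ⇌ Ba^2+ + 2 F^-
Ksp = [Ba^2+][F^-]^2
Let s = molar solubility. Then [Ba^2+] = s and [F^-] = 2s.
Substituting: Ksp = s(2s)^2 = 4s^3
s^3 = 1.3 × 10^-6 / 4, so s = 6.88 × 10^-3 M
[Ba^2+] = s = 6.9 × 10^-3 M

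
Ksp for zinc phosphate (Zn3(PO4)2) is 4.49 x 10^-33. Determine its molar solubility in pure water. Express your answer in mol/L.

Zn3(PO4)2(s) ⇌ 3 Zn^2+(aq) + 2 PO4^3-(aq)
Ksp = [Zn^2+]^3[PO4^3-]^2
With molar solubility s: [Zn^2+] = 3s, [PO4^3-] = 2s.
Ksp = (3s)^3(2s)^2 = 108s^5
Solving, s = (4.49 x 10^-33/108)^(1/5) = 1.33 x 10^-7 M

1.33e-7 M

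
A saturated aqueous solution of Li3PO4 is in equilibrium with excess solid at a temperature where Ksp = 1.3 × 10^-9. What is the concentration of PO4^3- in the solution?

2.6 × 10^-3 M

Li3PO4(s) ⇌ 3 Li^+ + PO4^3-
Ksp = [Li^+]^3[PO4^3-]
If s mol/L of Li3PO4 dissolves, [Li^+] = 3s and [PO4^3-] = s.
Ksp = (3s)^3s = 27s^4
s^4 = 1.3 × 10^-9 / 27, so s = 2.63 × 10^-3 M
[PO4^3-] = s = 2.6 × 10^-3 M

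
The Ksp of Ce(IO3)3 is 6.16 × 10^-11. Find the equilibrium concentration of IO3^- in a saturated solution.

3.69e-3 M

Ce(IO3)3(s) ⇌ Ce^3+ + 3 IO3^-
Ksp = [Ce^3+][IO3^-]^3
Let s = molar solubility. Then [Ce^3+] = s and [IO3^-] = 3s.
Ksp = s(3s)^3 = 27s^4
s^4 = 6.16 × 10^-11 / 27, so s = 1.229 x 10^-3 M
[IO3^-] = 3s = 3.69 × 10^-3 M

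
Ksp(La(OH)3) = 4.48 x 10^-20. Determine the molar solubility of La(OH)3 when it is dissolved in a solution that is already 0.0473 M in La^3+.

s = 3.27e-7 M

La(OH)3(s) ⇌ La^3+(aq) + 3 OH^-(aq)
Ksp = [La^3+][OH^-]^3
If s mol/L dissolves here, [La^3+] = 0.0473 + s ≈ 0.0473, [OH^-] = 3s (Ksp is small, so little additional dissolves).
Ksp ≈ 0.0473 × (3s)^3
s = 3.27 × 10^-7 M
Check: s = 3.3 x 10^-7 ≪ 0.0473, so the approximation is valid.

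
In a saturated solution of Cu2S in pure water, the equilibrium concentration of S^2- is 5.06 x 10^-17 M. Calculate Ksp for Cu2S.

5.18 × 10^-49

Cu2S(s) ⇌ 2 Cu^+ + S^2-
Stoichiometry gives [Cu^+] = (2/1)[S^2-] = 1.012 x 10^-16 M.
Ksp = [Cu^+]^2[S^2-]
Ksp = (1.012 × 10^-16)^2 × 5.06 × 10^-17 = 5.18 × 10^-49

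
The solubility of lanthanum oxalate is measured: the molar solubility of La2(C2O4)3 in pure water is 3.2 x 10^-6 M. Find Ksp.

Ksp ≈ 3.6e-26

La2(C2O4)3(s) <=> 2 La^3+ + 3 C2O4^2-
Let s = molar solubility. Then [La^3+] = 2s and [C2O4^2-] = 3s.
Ksp = [La^3+]^2[C2O4^2-]^3
So Ksp = (2s)^2 × (3s)^3 = 108s^5
With s = 3.2 × 10^-6: Ksp = 3.6 × 10^-26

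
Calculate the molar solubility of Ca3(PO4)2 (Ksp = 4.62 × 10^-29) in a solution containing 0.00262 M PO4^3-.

Ca3(PO4)2(s) ⇌ 3 Ca^2+(aq) + 2 PO4^3-(aq)
Ksp = [Ca^2+]^3[PO4^3-]^2
Let s be the molar solubility in this solution. [Ca^2+] = 3s, [PO4^3-] = 0.00262 + 2s ≈ 0.00262 (common-ion effect: PO4^3- is already 0.00262 M).
Ksp ≈ (3s)^3 × (0.00262)^2
s = 6.29 x 10^-9 M
Check: 2s = 1.3 × 10^-8 ≪ 0.00262, so the approximation is valid.

6.29 × 10^-9 M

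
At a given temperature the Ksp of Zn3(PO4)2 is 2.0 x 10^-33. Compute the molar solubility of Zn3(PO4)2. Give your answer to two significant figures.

Zn3(PO4)2(s) ⇌ 3 Zn^2+(aq) + 2 PO4^3-(aq)
Ksp = [Zn^2+]^3[PO4^3-]^2
With molar solubility s: [Zn^2+] = 3s, [PO4^3-] = 2s.
Ksp = (3s)^3(2s)^2 = 108s^5
s^5 = 2.0 x 10^-33 / 108, so s = 1.1 x 10^-7 M

s ≈ 1.1 x 10^-7 M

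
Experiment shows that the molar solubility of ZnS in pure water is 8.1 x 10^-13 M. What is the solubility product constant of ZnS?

ZnS(s) ⇌ Zn^2+ + S^2-
With molar solubility s: [Zn^2+] = s, [S^2-] = s.
Ksp = [Zn^2+][S^2-]
Ksp = (s)(s) = s^2
Ksp = (8.1 × 10^-13)^2 = 6.6 x 10^-25

6.6 x 10^-25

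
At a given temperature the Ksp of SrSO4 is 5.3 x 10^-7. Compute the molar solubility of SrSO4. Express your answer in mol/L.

s = 7.3 x 10^-4 M

SrSO4(s) ⇌ Sr^2+(aq) + SO4^2-(aq)
Ksp = [Sr^2+][SO4^2-]
Let s = molar solubility. Then [Sr^2+] = s and [SO4^2-] = s.
Ksp = s × s = s^2
s = (5.3 x 10^-7)^(1/2) = 7.3 × 10^-4 M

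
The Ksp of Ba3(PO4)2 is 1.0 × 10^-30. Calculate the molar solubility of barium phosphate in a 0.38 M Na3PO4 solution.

6.4 × 10^-11 M

Ba3(PO4)2(s) <=> 3 Ba^2+ + 2 PO4^3-
Ksp = [Ba^2+]^3[PO4^3-]^2
If s mol/L dissolves here, [Ba^2+] = 3s, [PO4^3-] = 0.38 + 2s ≈ 0.38 (common-ion effect: PO4^3- is already 0.38 M).
Ksp ≈ (3s)^3 × (0.38)^2
s = 6.4 × 10^-11 M
Check: 2s = 1.3 × 10^-10 ≪ 0.38, so the approximation is valid.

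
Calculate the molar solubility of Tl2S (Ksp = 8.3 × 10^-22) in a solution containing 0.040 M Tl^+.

Tl2S(s) ⇌ 2 Tl^+(aq) + S^2-(aq)
Ksp = [Tl^+]^2[S^2-]
If s mol/L dissolves here, [Tl^+] = 0.040 + 2s ≈ 0.040, [S^2-] = s (common-ion effect: Tl^+ is already 0.040 M).
Ksp ≈ (0.040)^2 × s
s = 5.2 × 10^-19 M
Check: 2s = 1.0 x 10^-18 ≪ 0.040, so the approximation is valid.

s = 5.2 x 10^-19 M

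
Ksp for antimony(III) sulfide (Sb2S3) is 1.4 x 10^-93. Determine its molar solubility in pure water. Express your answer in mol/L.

Sb2S3(s) <=> 2 Sb^3+ + 3 S^2-
Ksp = [Sb^3+]^2[S^2-]^3
For each mole of Sb2S3 that dissolves: [Sb^3+] = 2s, [S^2-] = 3s.
Ksp = (2s)^2(3s)^3 = 108s^5
s^5 = 1.4 x 10^-93 / 108, so s = 1.1 x 10^-19 M

1.1 × 10^-19 M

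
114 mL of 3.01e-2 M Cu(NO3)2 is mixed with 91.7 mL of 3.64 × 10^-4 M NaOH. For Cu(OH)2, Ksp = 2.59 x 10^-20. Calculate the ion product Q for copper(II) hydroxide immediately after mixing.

Q = 4.39e-10

Total volume = 114 + 91.7 = 205.7 mL.
[Cu^2+] = 3.01 × 10^-2 × (114/205.7) = 1.668 × 10^-2 M
[OH^-] = 3.64 × 10^-4 × (91.7/205.7) = 1.623 x 10^-4 M
Cu(OH)2(s) ⇌ Cu^2+ + 2 OH^-, so Q = [Cu^2+][OH^-]^2
Q = (1.668 x 10^-2)(1.623 x 10^-4)^2 = 4.39 x 10^-10
Q > Ksp, so Cu(OH)2 will precipitate.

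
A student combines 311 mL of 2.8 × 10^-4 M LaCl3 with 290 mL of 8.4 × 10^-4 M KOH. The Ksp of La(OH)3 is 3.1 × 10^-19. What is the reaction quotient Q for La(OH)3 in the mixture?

9.6e-15

Total volume = 311 + 290 = 601 mL.
[La^3+] = 2.8 x 10^-4 × (311/601) = 1.45 × 10^-4 M
[OH^-] = 8.4 × 10^-4 × (290/601) = 4.05 × 10^-4 M
La(OH)3(s) ⇌ La^3+(aq) + 3 OH^-(aq), so Q = [La^3+][OH^-]^3
Q = (1.45 × 10^-4)(4.05 × 10^-4)^3 = 9.6 x 10^-15
Q > Ksp, so La(OH)3 will precipitate.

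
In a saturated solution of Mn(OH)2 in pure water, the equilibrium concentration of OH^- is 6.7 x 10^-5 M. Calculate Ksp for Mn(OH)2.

Mn(OH)2(s) <=> Mn^2+(aq) + 2 OH^-(aq)
Stoichiometry gives [Mn^2+] = (1/2)[OH^-] = 3.35 × 10^-5 M.
Ksp = [Mn^2+][OH^-]^2
Ksp = 3.35 × 10^-5 × (6.7 × 10^-5)^2 = 1.5 × 10^-13

Ksp ≈ 1.5e-13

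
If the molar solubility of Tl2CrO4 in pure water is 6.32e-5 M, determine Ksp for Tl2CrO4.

Tl2CrO4(s) ⇌ 2 Tl^+(aq) + CrO4^2-(aq)
For each mole of Tl2CrO4 that dissolves: [Tl^+] = 2s, [CrO4^2-] = s.
Ksp = [Tl^+]^2[CrO4^2-]
So Ksp = (2s)^2 × s = 4s^3
With s = 6.32 × 10^-5: Ksp = 1.01 × 10^-12

1.01 × 10^-12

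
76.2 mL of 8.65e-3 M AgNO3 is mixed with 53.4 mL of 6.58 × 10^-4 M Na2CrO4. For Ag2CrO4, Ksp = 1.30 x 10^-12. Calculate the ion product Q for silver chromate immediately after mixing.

Total volume = 76.2 + 53.4 = 129.6 mL.
[Ag^+] = 8.65 × 10^-3 × (76.2/129.6) = 5.086 × 10^-3 M
[CrO4^2-] = 6.58 × 10^-4 × (53.4/129.6) = 2.711 × 10^-4 M
Ag2CrO4(s) ⇌ 2 Ag^+(aq) + CrO4^2-(aq), so Q = [Ag^+]^2[CrO4^2-]
Q = (5.086 × 10^-3)^2(2.711 x 10^-4) = 7.01 × 10^-9
Q > Ksp, so Ag2CrO4 will precipitate.

Q = 7.01 × 10^-9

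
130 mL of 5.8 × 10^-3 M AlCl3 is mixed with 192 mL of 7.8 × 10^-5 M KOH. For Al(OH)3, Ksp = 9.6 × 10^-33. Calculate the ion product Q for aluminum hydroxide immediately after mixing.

Total volume = 130 + 192 = 322 mL.
[Al^3+] = 5.8 x 10^-3 × (130/322) = 2.34 × 10^-3 M
[OH^-] = 7.8 × 10^-5 × (192/322) = 4.65 × 10^-5 M
Al(OH)3(s) ⇌ Al^3+ + 3 OH^-, so Q = [Al^3+][OH^-]^3
Q = (2.34 x 10^-3)(4.65 × 10^-5)^3 = 2.4 × 10^-16
Q > Ksp, so Al(OH)3 will precipitate.

2.4 x 10^-16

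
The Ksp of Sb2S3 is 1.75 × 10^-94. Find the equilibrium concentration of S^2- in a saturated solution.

Sb2S3(s) <=> 2 Sb^3+(aq) + 3 S^2-(aq)
Ksp = [Sb^3+]^2[S^2-]^3
With molar solubility s: [Sb^3+] = 2s, [S^2-] = 3s.
So Ksp = (2s)^2 × (3s)^3 = 108s^5
s = (1.75 × 10^-94 / 108)^(1/5) = 6.949 × 10^-20 M
[S^2-] = 3s = 2.08 × 10^-19 M

[S^2-] ≈ 2.08e-19 M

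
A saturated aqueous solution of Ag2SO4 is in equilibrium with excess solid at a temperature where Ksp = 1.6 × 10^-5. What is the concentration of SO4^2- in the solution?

Ag2SO4(s) <=> 2 Ag^+(aq) + SO4^2-(aq)
Ksp = [Ag^+]^2[SO4^2-]
Let s = molar solubility. Then [Ag^+] = 2s and [SO4^2-] = s.
So Ksp = (2s)^2 × s = 4s^3
s^3 = 1.6 × 10^-5 / 4, so s = 1.59 x 10^-2 M
[SO4^2-] = s = 1.6 × 10^-2 M

[SO4^2-] = 1.6 x 10^-2 M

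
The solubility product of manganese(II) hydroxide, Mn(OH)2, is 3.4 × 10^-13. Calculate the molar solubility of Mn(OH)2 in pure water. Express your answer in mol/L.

4.4 × 10^-5 M

Mn(OH)2(s) <=> Mn^2+(aq) + 2 OH^-(aq)
Ksp = [Mn^2+][OH^-]^2
For each mole of Mn(OH)2 that dissolves: [Mn^2+] = s, [OH^-] = 2s.
Ksp = s(2s)^2 = 4s^3
Solving, s = (3.4 × 10^-13/4)^(1/3) = 4.4 x 10^-5 M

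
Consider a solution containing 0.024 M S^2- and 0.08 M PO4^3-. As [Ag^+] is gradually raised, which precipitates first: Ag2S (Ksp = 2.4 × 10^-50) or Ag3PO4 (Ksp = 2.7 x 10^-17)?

Ag2S

Each salt begins to precipitate when Q = Ksp, i.e. when [Ag^+] reaches its threshold.
For Ag2S: 2.4 × 10^-50 = 0.024 × [Ag^+]^2  ⇒  [Ag^+] = 1.0 × 10^-24 M.
For Ag3PO4: 2.7 x 10^-17 = 0.08 × [Ag^+]^3  ⇒  [Ag^+] = 7.0 × 10^-6 M.
The salt with the lower threshold [Ag^+] precipitates first: Ag2S.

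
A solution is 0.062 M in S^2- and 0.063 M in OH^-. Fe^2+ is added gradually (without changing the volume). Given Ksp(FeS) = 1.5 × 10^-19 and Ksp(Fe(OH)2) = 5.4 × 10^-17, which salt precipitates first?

FeS

Each salt begins to precipitate when Q = Ksp, i.e. when [Fe^2+] reaches its threshold.
For FeS: 1.5 × 10^-19 = 0.062 × [Fe^2+]  ⇒  [Fe^2+] = 2.4 x 10^-18 M.
For Fe(OH)2: 5.4 × 10^-17 = (0.063)^2 × [Fe^2+]  ⇒  [Fe^2+] = 1.4 x 10^-14 M.
The salt with the lower threshold [Fe^2+] precipitates first: FeS.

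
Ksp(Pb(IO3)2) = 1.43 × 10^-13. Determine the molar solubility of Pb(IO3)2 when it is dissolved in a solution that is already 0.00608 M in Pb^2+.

2.42 × 10^-6 M

Pb(IO3)2(s) ⇌ Pb^2+ + 2 IO3^-
Ksp = [Pb^2+][IO3^-]^2
Let s be the molar solubility in this solution. [Pb^2+] = 0.00608 + s ≈ 0.00608, [IO3^-] = 2s (common-ion effect: Pb^2+ is already 0.00608 M).
Ksp ≈ 0.00608 × (2s)^2
s = 2.42 × 10^-6 M
Check: s = 2.4 × 10^-6 ≪ 0.00608, so the approximation is valid.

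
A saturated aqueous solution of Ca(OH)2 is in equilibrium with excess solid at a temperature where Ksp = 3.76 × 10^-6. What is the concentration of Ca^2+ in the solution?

Ca(OH)2(s) ⇌ Ca^2+ + 2 OH^-
Ksp = [Ca^2+][OH^-]^2
For each mole of Ca(OH)2 that dissolves: [Ca^2+] = s, [OH^-] = 2s.
So Ksp = s × (2s)^2 = 4s^3
s = (3.76 × 10^-6 / 4)^(1/3) = 9.796 × 10^-3 M
[Ca^2+] = s = 9.80 × 10^-3 M

[Ca^2+] = 9.80 × 10^-3 M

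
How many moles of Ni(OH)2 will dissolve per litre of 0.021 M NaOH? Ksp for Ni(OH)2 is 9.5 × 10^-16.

s = 2.2 x 10^-12 M

Ni(OH)2(s) ⇌ Ni^2+ + 2 OH^-
Ksp = [Ni^2+][OH^-]^2
Let s = moles of Ni(OH)2 that dissolve per litre. [Ni^2+] = s, [OH^-] = 0.021 + 2s ≈ 0.021 (common-ion effect: OH^- is already 0.021 M).
Ksp ≈ s × (0.021)^2
s = 2.2 × 10^-12 M
Check: 2s = 4.3 × 10^-12 ≪ 0.021, so the approximation is valid.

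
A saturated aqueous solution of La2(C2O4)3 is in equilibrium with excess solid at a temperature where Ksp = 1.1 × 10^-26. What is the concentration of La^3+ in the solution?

La2(C2O4)3(s) ⇌ 2 La^3+(aq) + 3 C2O4^2-(aq)
Ksp = [La^3+]^2[C2O4^2-]^3
For each mole of La2(C2O4)3 that dissolves: [La^3+] = 2s, [C2O4^2-] = 3s.
So Ksp = (2s)^2 × (3s)^3 = 108s^5
s^5 = 1.1 × 10^-26 / 108, so s = 2.52 x 10^-6 M
[La^3+] = 2s = 5.0 × 10^-6 M

[La^3+] = 5.0 x 10^-6 M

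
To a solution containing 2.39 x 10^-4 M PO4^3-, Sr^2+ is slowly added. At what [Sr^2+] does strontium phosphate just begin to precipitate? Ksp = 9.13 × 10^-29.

[Sr^2+] = 1.17 × 10^-7 M

Sr3(PO4)2(s) <=> 3 Sr^2+(aq) + 2 PO4^3-(aq)
Ksp = [Sr^2+]^3[PO4^3-]^2
Precipitation begins when Q = Ksp. With [PO4^3-] = 2.39 x 10^-4 M:
9.13 × 10^-29 = (2.39 x 10^-4)^2 × [Sr^2+]^3
[Sr^2+] = (9.13 × 10^-29 / 5.712 × 10^-8)^(1/3) = 1.17 × 10^-7 M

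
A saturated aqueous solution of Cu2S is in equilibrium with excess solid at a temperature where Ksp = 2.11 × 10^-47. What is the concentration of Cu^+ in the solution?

3.48 × 10^-16 M

Cu2S(s) ⇌ 2 Cu^+(aq) + S^2-(aq)
Ksp = [Cu^+]^2[S^2-]
Let s = molar solubility. Then [Cu^+] = 2s and [S^2-] = s.
Substituting: Ksp = (2s)^2s = 4s^3
Solving, s = (2.11 × 10^-47/4)^(1/3) = 1.741 × 10^-16 M
[Cu^+] = 2s = 3.48 × 10^-16 M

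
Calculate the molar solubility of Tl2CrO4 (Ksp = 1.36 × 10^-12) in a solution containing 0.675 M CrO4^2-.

s = 7.10 x 10^-7 M

Tl2CrO4(s) ⇌ 2 Tl^+ + CrO4^2-
Ksp = [Tl^+]^2[CrO4^2-]
If s mol/L dissolves here, [Tl^+] = 2s, [CrO4^2-] = 0.675 + s ≈ 0.675 (common-ion effect: CrO4^2- is already 0.675 M).
Ksp ≈ (2s)^2 × 0.675
s = 7.10 × 10^-7 M
Check: s = 7.1 × 10^-7 ≪ 0.675, so the approximation is valid.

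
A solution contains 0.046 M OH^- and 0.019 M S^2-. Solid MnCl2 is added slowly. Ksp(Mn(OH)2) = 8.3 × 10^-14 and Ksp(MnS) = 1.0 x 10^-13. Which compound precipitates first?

Each salt begins to precipitate when Q = Ksp, i.e. when [Mn^2+] reaches its threshold.
For Mn(OH)2: 8.3 × 10^-14 = (0.046)^2 × [Mn^2+]  ⇒  [Mn^2+] = 3.9 × 10^-11 M.
For MnS: 1.0 x 10^-13 = 0.019 × [Mn^2+]  ⇒  [Mn^2+] = 5.3 × 10^-12 M.
The salt with the lower threshold [Mn^2+] precipitates first: MnS.

MnS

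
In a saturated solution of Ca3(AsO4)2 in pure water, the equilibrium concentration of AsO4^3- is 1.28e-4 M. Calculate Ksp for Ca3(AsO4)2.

Ca3(AsO4)2(s) ⇌ 3 Ca^2+ + 2 AsO4^3-
Stoichiometry gives [Ca^2+] = (3/2)[AsO4^3-] = 1.920 × 10^-4 M.
Ksp = [Ca^2+]^3[AsO4^3-]^2
Ksp = (1.920 x 10^-4)^3 × (1.28 x 10^-4)^2 = 1.16 × 10^-19

1.16 x 10^-19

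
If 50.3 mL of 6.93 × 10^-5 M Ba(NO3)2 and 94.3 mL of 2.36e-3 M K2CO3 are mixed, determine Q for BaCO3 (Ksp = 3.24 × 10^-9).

Q ≈ 3.71e-8

Total volume = 50.3 + 94.3 = 144.6 mL.
[Ba^2+] = 6.93 x 10^-5 × (50.3/144.6) = 2.411 × 10^-5 M
[CO3^2-] = 2.36 × 10^-3 × (94.3/144.6) = 1.539 x 10^-3 M
BaCO3(s) ⇌ Ba^2+(aq) + CO3^2-(aq), so Q = [Ba^2+][CO3^2-]
Q = (2.411 x 10^-5)(1.539 × 10^-3) = 3.71 x 10^-8
Q > Ksp, so BaCO3 will precipitate.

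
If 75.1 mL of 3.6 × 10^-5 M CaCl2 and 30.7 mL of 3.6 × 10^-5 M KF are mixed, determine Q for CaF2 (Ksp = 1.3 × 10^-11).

Q = 2.8e-15

Total volume = 75.1 + 30.7 = 105.8 mL.
[Ca^2+] = 3.6 × 10^-5 × (75.1/105.8) = 2.56 x 10^-5 M
[F^-] = 3.6 × 10^-5 × (30.7/105.8) = 1.04 x 10^-5 M
CaF2(s) ⇌ Ca^2+(aq) + 2 F^-(aq), so Q = [Ca^2+][F^-]^2
Q = (2.56 × 10^-5)(1.04 × 10^-5)^2 = 2.8 x 10^-15
Q < Ksp, so no precipitate of CaF2 forms.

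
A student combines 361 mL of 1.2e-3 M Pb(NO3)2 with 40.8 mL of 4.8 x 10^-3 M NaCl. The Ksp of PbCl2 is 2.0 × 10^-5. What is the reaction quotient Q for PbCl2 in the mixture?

2.6 x 10^-10

Total volume = 361 + 40.8 = 401.8 mL.
[Pb^2+] = 1.2 x 10^-3 × (361/401.8) = 1.08 x 10^-3 M
[Cl^-] = 4.8 × 10^-3 × (40.8/401.8) = 4.87 × 10^-4 M
PbCl2(s) ⇌ Pb^2+(aq) + 2 Cl^-(aq), so Q = [Pb^2+][Cl^-]^2
Q = (1.08 × 10^-3)(4.87 × 10^-4)^2 = 2.6 × 10^-10
Q < Ksp, so no precipitate of PbCl2 forms.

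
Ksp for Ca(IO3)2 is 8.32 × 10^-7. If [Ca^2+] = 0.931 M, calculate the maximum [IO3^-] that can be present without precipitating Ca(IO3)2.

Ca(IO3)2(s) ⇌ Ca^2+ + 2 IO3^-
Ksp = [Ca^2+][IO3^-]^2
Precipitation begins when Q = Ksp. With [Ca^2+] = 0.931 M:
8.32 × 10^-7 = (0.931) × [IO3^-]^2
[IO3^-] = (8.32 × 10^-7 / 9.31 x 10^-1)^(1/2) = 9.45 x 10^-4 M

9.45 × 10^-4 M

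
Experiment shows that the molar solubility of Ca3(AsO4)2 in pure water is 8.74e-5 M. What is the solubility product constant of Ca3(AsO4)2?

5.51e-19

Ca3(AsO4)2(s) <=> 3 Ca^2+(aq) + 2 AsO4^3-(aq)
Let s = molar solubility. Then [Ca^2+] = 3s and [AsO4^3-] = 2s.
Ksp = [Ca^2+]^3[AsO4^3-]^2
Substituting: Ksp = (3s)^3(2s)^2 = 108s^5
Ksp = 108 × (8.74 x 10^-5)^5 = 5.51 x 10^-19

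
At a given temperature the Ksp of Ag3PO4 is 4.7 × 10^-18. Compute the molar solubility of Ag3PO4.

Ag3PO4(s) <=> 3 Ag^+(aq) + PO4^3-(aq)
Ksp = [Ag^+]^3[PO4^3-]
For each mole of Ag3PO4 that dissolves: [Ag^+] = 3s, [PO4^3-] = s.
Substituting: Ksp = (3s)^3s = 27s^4
s^4 = 4.7 × 10^-18 / 27, so s = 2.0 × 10^-5 M

2.0 x 10^-5 M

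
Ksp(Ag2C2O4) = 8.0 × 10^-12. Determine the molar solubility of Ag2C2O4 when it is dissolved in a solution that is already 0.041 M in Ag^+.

4.8 × 10^-9 M

Ag2C2O4(s) <=> 2 Ag^+(aq) + C2O4^2-(aq)
Ksp = [Ag^+]^2[C2O4^2-]
If s mol/L dissolves here, [Ag^+] = 0.041 + 2s ≈ 0.041, [C2O4^2-] = s (since the Ag^+ already present dominates).
Ksp ≈ (0.041)^2 × s
s = 4.8 x 10^-9 M
Check: 2s = 9.5 x 10^-9 ≪ 0.041, so the approximation is valid.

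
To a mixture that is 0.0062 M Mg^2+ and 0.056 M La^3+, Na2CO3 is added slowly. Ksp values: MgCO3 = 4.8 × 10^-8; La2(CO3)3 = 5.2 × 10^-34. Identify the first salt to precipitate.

Precipitation of each salt starts when its ion product equals its Ksp.
For MgCO3: 4.8 × 10^-8 = 0.0062 × [CO3^2-]  ⇒  [CO3^2-] = 7.7 × 10^-6 M.
For La2(CO3)3: 5.2 × 10^-34 = (0.056)^2 × [CO3^2-]^3  ⇒  [CO3^2-] = 5.5 × 10^-11 M.
The salt with the lower threshold [CO3^2-] precipitates first: La2(CO3)3.

La2(CO3)3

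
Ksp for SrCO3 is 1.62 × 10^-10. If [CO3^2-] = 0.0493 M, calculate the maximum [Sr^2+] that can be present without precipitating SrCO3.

3.29 × 10^-9 M

SrCO3(s) ⇌ Sr^2+ + CO3^2-
Ksp = [Sr^2+][CO3^2-]
Precipitation begins when Q = Ksp. With [CO3^2-] = 0.0493 M:
1.62 × 10^-10 = (0.0493) × [Sr^2+]
[Sr^2+] = (1.62 × 10^-10 / 4.93 × 10^-2) = 3.29 × 10^-9 M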